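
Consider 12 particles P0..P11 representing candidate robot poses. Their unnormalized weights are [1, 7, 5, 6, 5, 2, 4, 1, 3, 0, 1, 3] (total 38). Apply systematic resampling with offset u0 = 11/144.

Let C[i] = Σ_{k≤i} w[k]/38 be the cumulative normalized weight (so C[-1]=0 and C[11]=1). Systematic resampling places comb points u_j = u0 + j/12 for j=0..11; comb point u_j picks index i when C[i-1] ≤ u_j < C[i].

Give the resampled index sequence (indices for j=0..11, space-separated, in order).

C = [1/38, 4/19, 13/38, 1/2, 12/19, 13/19, 15/19, 31/38, 17/19, 17/19, 35/38, 1]
j=0: u_0=11/144 ∈ [1/38, 4/19) → index 1
j=1: u_1=23/144 ∈ [1/38, 4/19) → index 1
j=2: u_2=35/144 ∈ [4/19, 13/38) → index 2
j=3: u_3=47/144 ∈ [4/19, 13/38) → index 2
j=4: u_4=59/144 ∈ [13/38, 1/2) → index 3
j=5: u_5=71/144 ∈ [13/38, 1/2) → index 3
j=6: u_6=83/144 ∈ [1/2, 12/19) → index 4
j=7: u_7=95/144 ∈ [12/19, 13/19) → index 5
j=8: u_8=107/144 ∈ [13/19, 15/19) → index 6
j=9: u_9=119/144 ∈ [31/38, 17/19) → index 8
j=10: u_10=131/144 ∈ [17/19, 35/38) → index 10
j=11: u_11=143/144 ∈ [35/38, 1) → index 11

1 1 2 2 3 3 4 5 6 8 10 11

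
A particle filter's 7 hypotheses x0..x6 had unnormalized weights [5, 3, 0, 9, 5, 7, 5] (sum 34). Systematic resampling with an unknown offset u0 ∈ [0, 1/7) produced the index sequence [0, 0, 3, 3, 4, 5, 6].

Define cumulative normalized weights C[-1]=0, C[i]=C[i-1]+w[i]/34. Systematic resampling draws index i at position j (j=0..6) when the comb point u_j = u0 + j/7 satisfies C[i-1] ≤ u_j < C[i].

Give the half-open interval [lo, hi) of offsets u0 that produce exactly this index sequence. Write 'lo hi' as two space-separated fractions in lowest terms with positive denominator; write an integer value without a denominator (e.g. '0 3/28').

C = [5/34, 4/17, 4/17, 1/2, 11/17, 29/34, 1]
j=0 picked index 0: u0 ∈ [0, 5/34)
j=1 picked index 0: u0 ∈ [-1/7, 1/238)
j=2 picked index 3: u0 ∈ [-6/119, 3/14)
j=3 picked index 3: u0 ∈ [-23/119, 1/14)
j=4 picked index 4: u0 ∈ [-1/14, 9/119)
j=5 picked index 5: u0 ∈ [-8/119, 33/238)
j=6 picked index 6: u0 ∈ [-1/238, 1/7)
intersection: [0, 1/238)

0 1/238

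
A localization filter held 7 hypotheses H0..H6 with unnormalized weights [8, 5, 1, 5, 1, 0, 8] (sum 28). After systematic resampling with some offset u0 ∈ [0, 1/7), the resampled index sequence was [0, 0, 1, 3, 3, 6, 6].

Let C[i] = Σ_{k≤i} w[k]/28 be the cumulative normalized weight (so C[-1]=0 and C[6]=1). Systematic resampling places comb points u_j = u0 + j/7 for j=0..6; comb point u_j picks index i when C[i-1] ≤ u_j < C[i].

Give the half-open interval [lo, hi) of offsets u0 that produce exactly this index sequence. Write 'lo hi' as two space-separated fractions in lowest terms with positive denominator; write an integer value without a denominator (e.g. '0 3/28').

C = [2/7, 13/28, 1/2, 19/28, 5/7, 5/7, 1]
j=0 picked index 0: u0 ∈ [0, 2/7)
j=1 picked index 0: u0 ∈ [-1/7, 1/7)
j=2 picked index 1: u0 ∈ [0, 5/28)
j=3 picked index 3: u0 ∈ [1/14, 1/4)
j=4 picked index 3: u0 ∈ [-1/14, 3/28)
j=5 picked index 6: u0 ∈ [0, 2/7)
j=6 picked index 6: u0 ∈ [-1/7, 1/7)
intersection: [1/14, 3/28)

1/14 3/28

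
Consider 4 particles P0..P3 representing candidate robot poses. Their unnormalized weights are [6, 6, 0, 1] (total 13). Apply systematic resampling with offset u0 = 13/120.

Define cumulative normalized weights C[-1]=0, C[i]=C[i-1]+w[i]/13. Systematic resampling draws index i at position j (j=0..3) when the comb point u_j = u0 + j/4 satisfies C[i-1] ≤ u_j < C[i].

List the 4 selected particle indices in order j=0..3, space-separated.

C = [6/13, 12/13, 12/13, 1]
j=0: u_0=13/120 ∈ [0, 6/13) → index 0
j=1: u_1=43/120 ∈ [0, 6/13) → index 0
j=2: u_2=73/120 ∈ [6/13, 12/13) → index 1
j=3: u_3=103/120 ∈ [6/13, 12/13) → index 1

0 0 1 1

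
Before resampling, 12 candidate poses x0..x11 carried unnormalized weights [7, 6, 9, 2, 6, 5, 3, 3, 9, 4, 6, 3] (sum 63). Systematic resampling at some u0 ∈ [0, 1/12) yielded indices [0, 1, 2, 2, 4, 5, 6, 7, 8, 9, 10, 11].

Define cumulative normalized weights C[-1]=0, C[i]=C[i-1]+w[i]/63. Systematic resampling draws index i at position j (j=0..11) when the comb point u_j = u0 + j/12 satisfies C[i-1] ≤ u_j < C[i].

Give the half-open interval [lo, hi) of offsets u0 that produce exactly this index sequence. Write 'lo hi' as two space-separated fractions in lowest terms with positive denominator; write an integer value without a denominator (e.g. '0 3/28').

C = [1/9, 13/63, 22/63, 8/21, 10/21, 5/9, 38/63, 41/63, 50/63, 6/7, 20/21, 1]
j=0 picked index 0: u0 ∈ [0, 1/9)
j=1 picked index 1: u0 ∈ [1/36, 31/252)
j=2 picked index 2: u0 ∈ [5/126, 23/126)
j=3 picked index 2: u0 ∈ [-11/252, 25/252)
j=4 picked index 4: u0 ∈ [1/21, 1/7)
j=5 picked index 5: u0 ∈ [5/84, 5/36)
j=6 picked index 6: u0 ∈ [1/18, 13/126)
j=7 picked index 7: u0 ∈ [5/252, 17/252)
j=8 picked index 8: u0 ∈ [-1/63, 8/63)
j=9 picked index 9: u0 ∈ [11/252, 3/28)
j=10 picked index 10: u0 ∈ [1/42, 5/42)
j=11 picked index 11: u0 ∈ [1/28, 1/12)
intersection: [5/84, 17/252)

5/84 17/252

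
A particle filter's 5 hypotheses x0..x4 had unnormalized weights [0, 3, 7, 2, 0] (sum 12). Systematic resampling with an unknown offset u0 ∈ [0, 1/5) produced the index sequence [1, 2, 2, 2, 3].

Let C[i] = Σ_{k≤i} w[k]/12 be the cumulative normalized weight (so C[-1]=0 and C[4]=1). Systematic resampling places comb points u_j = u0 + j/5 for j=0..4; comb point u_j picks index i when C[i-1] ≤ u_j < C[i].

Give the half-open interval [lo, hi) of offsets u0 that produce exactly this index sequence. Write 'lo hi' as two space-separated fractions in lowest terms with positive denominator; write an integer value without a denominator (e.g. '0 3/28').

1/20 1/5

C = [0, 1/4, 5/6, 1, 1]
j=0 picked index 1: u0 ∈ [0, 1/4)
j=1 picked index 2: u0 ∈ [1/20, 19/30)
j=2 picked index 2: u0 ∈ [-3/20, 13/30)
j=3 picked index 2: u0 ∈ [-7/20, 7/30)
j=4 picked index 3: u0 ∈ [1/30, 1/5)
intersection: [1/20, 1/5)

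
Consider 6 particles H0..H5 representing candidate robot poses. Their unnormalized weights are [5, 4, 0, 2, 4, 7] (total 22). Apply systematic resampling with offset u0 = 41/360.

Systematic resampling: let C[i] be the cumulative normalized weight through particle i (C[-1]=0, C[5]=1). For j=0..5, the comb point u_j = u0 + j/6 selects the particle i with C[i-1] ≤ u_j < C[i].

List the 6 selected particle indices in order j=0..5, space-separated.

C = [5/22, 9/22, 9/22, 1/2, 15/22, 1]
j=0: u_0=41/360 ∈ [0, 5/22) → index 0
j=1: u_1=101/360 ∈ [5/22, 9/22) → index 1
j=2: u_2=161/360 ∈ [9/22, 1/2) → index 3
j=3: u_3=221/360 ∈ [1/2, 15/22) → index 4
j=4: u_4=281/360 ∈ [15/22, 1) → index 5
j=5: u_5=341/360 ∈ [15/22, 1) → index 5

0 1 3 4 5 5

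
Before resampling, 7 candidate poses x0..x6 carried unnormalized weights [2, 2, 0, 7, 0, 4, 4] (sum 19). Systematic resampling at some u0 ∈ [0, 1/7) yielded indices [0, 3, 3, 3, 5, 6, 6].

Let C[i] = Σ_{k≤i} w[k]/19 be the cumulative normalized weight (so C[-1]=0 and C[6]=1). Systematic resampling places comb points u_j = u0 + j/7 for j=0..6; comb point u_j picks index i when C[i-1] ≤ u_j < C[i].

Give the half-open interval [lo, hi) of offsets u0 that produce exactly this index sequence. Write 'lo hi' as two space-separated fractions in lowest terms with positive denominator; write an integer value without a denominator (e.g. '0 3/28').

10/133 2/19

C = [2/19, 4/19, 4/19, 11/19, 11/19, 15/19, 1]
j=0 picked index 0: u0 ∈ [0, 2/19)
j=1 picked index 3: u0 ∈ [9/133, 58/133)
j=2 picked index 3: u0 ∈ [-10/133, 39/133)
j=3 picked index 3: u0 ∈ [-29/133, 20/133)
j=4 picked index 5: u0 ∈ [1/133, 29/133)
j=5 picked index 6: u0 ∈ [10/133, 2/7)
j=6 picked index 6: u0 ∈ [-9/133, 1/7)
intersection: [10/133, 2/19)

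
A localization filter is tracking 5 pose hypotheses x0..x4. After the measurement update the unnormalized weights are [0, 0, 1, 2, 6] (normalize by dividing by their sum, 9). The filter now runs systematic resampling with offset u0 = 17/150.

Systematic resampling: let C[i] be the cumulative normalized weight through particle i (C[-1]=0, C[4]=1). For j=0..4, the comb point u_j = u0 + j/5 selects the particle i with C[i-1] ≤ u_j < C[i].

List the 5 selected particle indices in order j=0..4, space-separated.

C = [0, 0, 1/9, 1/3, 1]
j=0: u_0=17/150 ∈ [1/9, 1/3) → index 3
j=1: u_1=47/150 ∈ [1/9, 1/3) → index 3
j=2: u_2=77/150 ∈ [1/3, 1) → index 4
j=3: u_3=107/150 ∈ [1/3, 1) → index 4
j=4: u_4=137/150 ∈ [1/3, 1) → index 4

3 3 4 4 4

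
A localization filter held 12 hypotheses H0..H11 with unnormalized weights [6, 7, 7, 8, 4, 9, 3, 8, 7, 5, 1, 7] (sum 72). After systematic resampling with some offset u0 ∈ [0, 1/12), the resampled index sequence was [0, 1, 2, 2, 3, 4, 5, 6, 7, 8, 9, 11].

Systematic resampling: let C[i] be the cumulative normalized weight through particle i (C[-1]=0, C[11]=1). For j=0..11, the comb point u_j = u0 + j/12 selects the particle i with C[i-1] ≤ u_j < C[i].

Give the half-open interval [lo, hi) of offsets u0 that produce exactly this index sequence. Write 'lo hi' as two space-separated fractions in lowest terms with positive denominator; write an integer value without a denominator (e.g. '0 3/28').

C = [1/12, 13/72, 5/18, 7/18, 4/9, 41/72, 11/18, 13/18, 59/72, 8/9, 65/72, 1]
j=0 picked index 0: u0 ∈ [0, 1/12)
j=1 picked index 1: u0 ∈ [0, 7/72)
j=2 picked index 2: u0 ∈ [1/72, 1/9)
j=3 picked index 2: u0 ∈ [-5/72, 1/36)
j=4 picked index 3: u0 ∈ [-1/18, 1/18)
j=5 picked index 4: u0 ∈ [-1/36, 1/36)
j=6 picked index 5: u0 ∈ [-1/18, 5/72)
j=7 picked index 6: u0 ∈ [-1/72, 1/36)
j=8 picked index 7: u0 ∈ [-1/18, 1/18)
j=9 picked index 8: u0 ∈ [-1/36, 5/72)
j=10 picked index 9: u0 ∈ [-1/72, 1/18)
j=11 picked index 11: u0 ∈ [-1/72, 1/12)
intersection: [1/72, 1/36)

1/72 1/36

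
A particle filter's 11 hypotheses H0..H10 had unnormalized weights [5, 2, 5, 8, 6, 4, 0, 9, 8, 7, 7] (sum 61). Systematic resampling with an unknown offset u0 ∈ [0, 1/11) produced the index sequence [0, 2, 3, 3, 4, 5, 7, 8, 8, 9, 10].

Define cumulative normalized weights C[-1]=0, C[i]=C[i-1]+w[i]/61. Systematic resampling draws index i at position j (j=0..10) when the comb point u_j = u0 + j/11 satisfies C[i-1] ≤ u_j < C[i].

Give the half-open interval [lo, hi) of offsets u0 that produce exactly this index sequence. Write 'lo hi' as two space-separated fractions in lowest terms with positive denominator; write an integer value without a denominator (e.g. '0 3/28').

16/671 25/671

C = [5/61, 7/61, 12/61, 20/61, 26/61, 30/61, 30/61, 39/61, 47/61, 54/61, 1]
j=0 picked index 0: u0 ∈ [0, 5/61)
j=1 picked index 2: u0 ∈ [16/671, 71/671)
j=2 picked index 3: u0 ∈ [10/671, 98/671)
j=3 picked index 3: u0 ∈ [-51/671, 37/671)
j=4 picked index 4: u0 ∈ [-24/671, 42/671)
j=5 picked index 5: u0 ∈ [-19/671, 25/671)
j=6 picked index 7: u0 ∈ [-36/671, 63/671)
j=7 picked index 8: u0 ∈ [2/671, 90/671)
j=8 picked index 8: u0 ∈ [-59/671, 29/671)
j=9 picked index 9: u0 ∈ [-32/671, 45/671)
j=10 picked index 10: u0 ∈ [-16/671, 1/11)
intersection: [16/671, 25/671)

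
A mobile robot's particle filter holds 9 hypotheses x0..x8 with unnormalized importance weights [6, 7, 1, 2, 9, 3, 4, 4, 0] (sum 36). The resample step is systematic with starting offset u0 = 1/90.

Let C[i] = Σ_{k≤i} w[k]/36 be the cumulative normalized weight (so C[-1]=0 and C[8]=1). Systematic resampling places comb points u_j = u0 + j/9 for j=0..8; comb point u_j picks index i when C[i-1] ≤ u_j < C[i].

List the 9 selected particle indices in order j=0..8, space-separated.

C = [1/6, 13/36, 7/18, 4/9, 25/36, 7/9, 8/9, 1, 1]
j=0: u_0=1/90 ∈ [0, 1/6) → index 0
j=1: u_1=11/90 ∈ [0, 1/6) → index 0
j=2: u_2=7/30 ∈ [1/6, 13/36) → index 1
j=3: u_3=31/90 ∈ [1/6, 13/36) → index 1
j=4: u_4=41/90 ∈ [4/9, 25/36) → index 4
j=5: u_5=17/30 ∈ [4/9, 25/36) → index 4
j=6: u_6=61/90 ∈ [4/9, 25/36) → index 4
j=7: u_7=71/90 ∈ [7/9, 8/9) → index 6
j=8: u_8=9/10 ∈ [8/9, 1) → index 7

0 0 1 1 4 4 4 6 7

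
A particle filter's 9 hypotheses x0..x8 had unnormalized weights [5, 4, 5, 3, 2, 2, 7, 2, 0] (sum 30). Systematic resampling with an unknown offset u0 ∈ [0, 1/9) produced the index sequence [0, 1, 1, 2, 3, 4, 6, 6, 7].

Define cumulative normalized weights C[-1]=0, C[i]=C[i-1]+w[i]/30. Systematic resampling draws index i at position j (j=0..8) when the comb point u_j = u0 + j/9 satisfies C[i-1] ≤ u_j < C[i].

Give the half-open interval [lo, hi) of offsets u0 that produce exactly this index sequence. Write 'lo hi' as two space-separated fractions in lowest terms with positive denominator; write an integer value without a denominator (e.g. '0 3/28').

1/18 7/90

C = [1/6, 3/10, 7/15, 17/30, 19/30, 7/10, 14/15, 1, 1]
j=0 picked index 0: u0 ∈ [0, 1/6)
j=1 picked index 1: u0 ∈ [1/18, 17/90)
j=2 picked index 1: u0 ∈ [-1/18, 7/90)
j=3 picked index 2: u0 ∈ [-1/30, 2/15)
j=4 picked index 3: u0 ∈ [1/45, 11/90)
j=5 picked index 4: u0 ∈ [1/90, 7/90)
j=6 picked index 6: u0 ∈ [1/30, 4/15)
j=7 picked index 6: u0 ∈ [-7/90, 7/45)
j=8 picked index 7: u0 ∈ [2/45, 1/9)
intersection: [1/18, 7/90)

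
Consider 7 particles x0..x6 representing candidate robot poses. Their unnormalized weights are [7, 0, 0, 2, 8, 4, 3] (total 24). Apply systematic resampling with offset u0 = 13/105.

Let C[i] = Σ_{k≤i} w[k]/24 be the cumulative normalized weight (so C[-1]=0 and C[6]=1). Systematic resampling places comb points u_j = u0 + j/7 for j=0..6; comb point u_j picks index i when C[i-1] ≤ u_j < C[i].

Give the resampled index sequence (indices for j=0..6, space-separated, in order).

0 0 4 4 4 5 6

C = [7/24, 7/24, 7/24, 3/8, 17/24, 7/8, 1]
j=0: u_0=13/105 ∈ [0, 7/24) → index 0
j=1: u_1=4/15 ∈ [0, 7/24) → index 0
j=2: u_2=43/105 ∈ [3/8, 17/24) → index 4
j=3: u_3=58/105 ∈ [3/8, 17/24) → index 4
j=4: u_4=73/105 ∈ [3/8, 17/24) → index 4
j=5: u_5=88/105 ∈ [17/24, 7/8) → index 5
j=6: u_6=103/105 ∈ [7/8, 1) → index 6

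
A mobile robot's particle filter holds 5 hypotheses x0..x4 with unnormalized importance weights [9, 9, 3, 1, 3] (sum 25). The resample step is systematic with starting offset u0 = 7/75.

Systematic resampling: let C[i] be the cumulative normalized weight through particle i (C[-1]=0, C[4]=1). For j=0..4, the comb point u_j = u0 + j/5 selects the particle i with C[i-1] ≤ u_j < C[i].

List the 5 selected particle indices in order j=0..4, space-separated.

C = [9/25, 18/25, 21/25, 22/25, 1]
j=0: u_0=7/75 ∈ [0, 9/25) → index 0
j=1: u_1=22/75 ∈ [0, 9/25) → index 0
j=2: u_2=37/75 ∈ [9/25, 18/25) → index 1
j=3: u_3=52/75 ∈ [9/25, 18/25) → index 1
j=4: u_4=67/75 ∈ [22/25, 1) → index 4

0 0 1 1 4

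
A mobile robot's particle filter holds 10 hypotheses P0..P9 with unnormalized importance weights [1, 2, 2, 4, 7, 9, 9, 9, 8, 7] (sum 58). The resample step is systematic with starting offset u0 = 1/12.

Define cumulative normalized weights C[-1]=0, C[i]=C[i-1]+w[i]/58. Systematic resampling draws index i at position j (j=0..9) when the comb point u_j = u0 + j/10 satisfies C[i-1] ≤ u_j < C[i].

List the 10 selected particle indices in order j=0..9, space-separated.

2 4 5 5 6 6 7 8 9 9

C = [1/58, 3/58, 5/58, 9/58, 8/29, 25/58, 17/29, 43/58, 51/58, 1]
j=0: u_0=1/12 ∈ [3/58, 5/58) → index 2
j=1: u_1=11/60 ∈ [9/58, 8/29) → index 4
j=2: u_2=17/60 ∈ [8/29, 25/58) → index 5
j=3: u_3=23/60 ∈ [8/29, 25/58) → index 5
j=4: u_4=29/60 ∈ [25/58, 17/29) → index 6
j=5: u_5=7/12 ∈ [25/58, 17/29) → index 6
j=6: u_6=41/60 ∈ [17/29, 43/58) → index 7
j=7: u_7=47/60 ∈ [43/58, 51/58) → index 8
j=8: u_8=53/60 ∈ [51/58, 1) → index 9
j=9: u_9=59/60 ∈ [51/58, 1) → index 9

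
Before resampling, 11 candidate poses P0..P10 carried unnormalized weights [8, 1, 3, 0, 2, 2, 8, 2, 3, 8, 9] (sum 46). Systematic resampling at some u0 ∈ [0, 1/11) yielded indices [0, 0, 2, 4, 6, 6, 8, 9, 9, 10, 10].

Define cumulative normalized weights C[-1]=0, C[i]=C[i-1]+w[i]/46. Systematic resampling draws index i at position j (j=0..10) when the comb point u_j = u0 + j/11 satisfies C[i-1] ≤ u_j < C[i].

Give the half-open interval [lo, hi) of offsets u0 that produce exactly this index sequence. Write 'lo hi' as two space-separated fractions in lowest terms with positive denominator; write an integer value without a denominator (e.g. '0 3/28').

5/253 8/253

C = [4/23, 9/46, 6/23, 6/23, 7/23, 8/23, 12/23, 13/23, 29/46, 37/46, 1]
j=0 picked index 0: u0 ∈ [0, 4/23)
j=1 picked index 0: u0 ∈ [-1/11, 21/253)
j=2 picked index 2: u0 ∈ [7/506, 20/253)
j=3 picked index 4: u0 ∈ [-3/253, 8/253)
j=4 picked index 6: u0 ∈ [-4/253, 40/253)
j=5 picked index 6: u0 ∈ [-27/253, 17/253)
j=6 picked index 8: u0 ∈ [5/253, 43/506)
j=7 picked index 9: u0 ∈ [-3/506, 85/506)
j=8 picked index 9: u0 ∈ [-49/506, 39/506)
j=9 picked index 10: u0 ∈ [-7/506, 2/11)
j=10 picked index 10: u0 ∈ [-53/506, 1/11)
intersection: [5/253, 8/253)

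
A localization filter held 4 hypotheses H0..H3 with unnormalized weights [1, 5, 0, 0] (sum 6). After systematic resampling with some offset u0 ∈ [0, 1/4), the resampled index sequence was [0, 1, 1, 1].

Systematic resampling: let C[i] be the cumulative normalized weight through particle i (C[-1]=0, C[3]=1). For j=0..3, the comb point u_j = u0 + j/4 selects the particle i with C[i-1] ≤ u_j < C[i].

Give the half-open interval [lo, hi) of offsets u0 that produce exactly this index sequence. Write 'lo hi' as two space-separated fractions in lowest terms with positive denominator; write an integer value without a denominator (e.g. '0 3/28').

C = [1/6, 1, 1, 1]
j=0 picked index 0: u0 ∈ [0, 1/6)
j=1 picked index 1: u0 ∈ [-1/12, 3/4)
j=2 picked index 1: u0 ∈ [-1/3, 1/2)
j=3 picked index 1: u0 ∈ [-7/12, 1/4)
intersection: [0, 1/6)

0 1/6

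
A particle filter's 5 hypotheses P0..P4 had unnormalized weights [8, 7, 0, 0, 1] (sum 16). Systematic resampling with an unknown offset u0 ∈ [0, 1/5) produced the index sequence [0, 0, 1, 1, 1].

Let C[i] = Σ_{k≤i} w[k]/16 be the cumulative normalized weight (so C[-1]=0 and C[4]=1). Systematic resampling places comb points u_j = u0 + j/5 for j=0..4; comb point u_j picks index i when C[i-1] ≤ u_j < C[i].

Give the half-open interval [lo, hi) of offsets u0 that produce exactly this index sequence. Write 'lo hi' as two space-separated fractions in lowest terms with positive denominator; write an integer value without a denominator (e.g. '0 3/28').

1/10 11/80

C = [1/2, 15/16, 15/16, 15/16, 1]
j=0 picked index 0: u0 ∈ [0, 1/2)
j=1 picked index 0: u0 ∈ [-1/5, 3/10)
j=2 picked index 1: u0 ∈ [1/10, 43/80)
j=3 picked index 1: u0 ∈ [-1/10, 27/80)
j=4 picked index 1: u0 ∈ [-3/10, 11/80)
intersection: [1/10, 11/80)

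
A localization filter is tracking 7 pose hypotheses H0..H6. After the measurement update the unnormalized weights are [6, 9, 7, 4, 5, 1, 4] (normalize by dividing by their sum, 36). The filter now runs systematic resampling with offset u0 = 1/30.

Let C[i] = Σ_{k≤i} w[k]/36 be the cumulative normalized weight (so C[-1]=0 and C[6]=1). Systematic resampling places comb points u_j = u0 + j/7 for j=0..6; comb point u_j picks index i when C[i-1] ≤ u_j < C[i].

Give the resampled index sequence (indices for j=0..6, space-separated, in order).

C = [1/6, 5/12, 11/18, 13/18, 31/36, 8/9, 1]
j=0: u_0=1/30 ∈ [0, 1/6) → index 0
j=1: u_1=37/210 ∈ [1/6, 5/12) → index 1
j=2: u_2=67/210 ∈ [1/6, 5/12) → index 1
j=3: u_3=97/210 ∈ [5/12, 11/18) → index 2
j=4: u_4=127/210 ∈ [5/12, 11/18) → index 2
j=5: u_5=157/210 ∈ [13/18, 31/36) → index 4
j=6: u_6=187/210 ∈ [8/9, 1) → index 6

0 1 1 2 2 4 6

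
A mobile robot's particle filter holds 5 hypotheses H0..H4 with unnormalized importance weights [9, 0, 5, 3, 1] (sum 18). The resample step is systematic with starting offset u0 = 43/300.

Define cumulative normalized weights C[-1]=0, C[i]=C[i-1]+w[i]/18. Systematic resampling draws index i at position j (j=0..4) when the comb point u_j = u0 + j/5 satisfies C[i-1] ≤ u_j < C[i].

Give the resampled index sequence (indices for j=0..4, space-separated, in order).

0 0 2 2 3

C = [1/2, 1/2, 7/9, 17/18, 1]
j=0: u_0=43/300 ∈ [0, 1/2) → index 0
j=1: u_1=103/300 ∈ [0, 1/2) → index 0
j=2: u_2=163/300 ∈ [1/2, 7/9) → index 2
j=3: u_3=223/300 ∈ [1/2, 7/9) → index 2
j=4: u_4=283/300 ∈ [7/9, 17/18) → index 3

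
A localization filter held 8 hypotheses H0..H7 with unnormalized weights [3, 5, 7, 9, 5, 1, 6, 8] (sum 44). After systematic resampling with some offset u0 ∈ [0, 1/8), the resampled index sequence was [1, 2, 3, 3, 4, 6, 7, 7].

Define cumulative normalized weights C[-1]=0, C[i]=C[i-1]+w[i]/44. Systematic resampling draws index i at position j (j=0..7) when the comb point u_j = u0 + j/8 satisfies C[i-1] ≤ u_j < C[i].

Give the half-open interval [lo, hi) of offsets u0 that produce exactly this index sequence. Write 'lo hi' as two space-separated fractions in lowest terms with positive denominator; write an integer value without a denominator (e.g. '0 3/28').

C = [3/44, 2/11, 15/44, 6/11, 29/44, 15/22, 9/11, 1]
j=0 picked index 1: u0 ∈ [3/44, 2/11)
j=1 picked index 2: u0 ∈ [5/88, 19/88)
j=2 picked index 3: u0 ∈ [1/11, 13/44)
j=3 picked index 3: u0 ∈ [-3/88, 15/88)
j=4 picked index 4: u0 ∈ [1/22, 7/44)
j=5 picked index 6: u0 ∈ [5/88, 17/88)
j=6 picked index 7: u0 ∈ [3/44, 1/4)
j=7 picked index 7: u0 ∈ [-5/88, 1/8)
intersection: [1/11, 1/8)

1/11 1/8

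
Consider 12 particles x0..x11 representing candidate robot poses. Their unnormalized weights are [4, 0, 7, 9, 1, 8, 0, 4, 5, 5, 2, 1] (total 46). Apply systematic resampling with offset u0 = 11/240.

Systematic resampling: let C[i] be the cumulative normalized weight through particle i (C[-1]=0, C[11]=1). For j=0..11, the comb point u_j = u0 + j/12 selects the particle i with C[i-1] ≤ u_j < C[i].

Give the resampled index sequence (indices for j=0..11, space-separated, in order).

C = [2/23, 2/23, 11/46, 10/23, 21/46, 29/46, 29/46, 33/46, 19/23, 43/46, 45/46, 1]
j=0: u_0=11/240 ∈ [0, 2/23) → index 0
j=1: u_1=31/240 ∈ [2/23, 11/46) → index 2
j=2: u_2=17/80 ∈ [2/23, 11/46) → index 2
j=3: u_3=71/240 ∈ [11/46, 10/23) → index 3
j=4: u_4=91/240 ∈ [11/46, 10/23) → index 3
j=5: u_5=37/80 ∈ [21/46, 29/46) → index 5
j=6: u_6=131/240 ∈ [21/46, 29/46) → index 5
j=7: u_7=151/240 ∈ [21/46, 29/46) → index 5
j=8: u_8=57/80 ∈ [29/46, 33/46) → index 7
j=9: u_9=191/240 ∈ [33/46, 19/23) → index 8
j=10: u_10=211/240 ∈ [19/23, 43/46) → index 9
j=11: u_11=77/80 ∈ [43/46, 45/46) → index 10

0 2 2 3 3 5 5 5 7 8 9 10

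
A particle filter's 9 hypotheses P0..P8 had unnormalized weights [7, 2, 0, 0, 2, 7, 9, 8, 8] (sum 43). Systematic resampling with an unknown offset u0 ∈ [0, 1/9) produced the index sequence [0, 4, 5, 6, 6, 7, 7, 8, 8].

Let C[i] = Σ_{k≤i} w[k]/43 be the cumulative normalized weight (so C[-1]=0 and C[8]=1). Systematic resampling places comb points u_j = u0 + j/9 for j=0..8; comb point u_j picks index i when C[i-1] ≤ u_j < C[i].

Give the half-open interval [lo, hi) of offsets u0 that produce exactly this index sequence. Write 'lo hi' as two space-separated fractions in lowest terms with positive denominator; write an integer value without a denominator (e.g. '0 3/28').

C = [7/43, 9/43, 9/43, 9/43, 11/43, 18/43, 27/43, 35/43, 1]
j=0 picked index 0: u0 ∈ [0, 7/43)
j=1 picked index 4: u0 ∈ [38/387, 56/387)
j=2 picked index 5: u0 ∈ [13/387, 76/387)
j=3 picked index 6: u0 ∈ [11/129, 38/129)
j=4 picked index 6: u0 ∈ [-10/387, 71/387)
j=5 picked index 7: u0 ∈ [28/387, 100/387)
j=6 picked index 7: u0 ∈ [-5/129, 19/129)
j=7 picked index 8: u0 ∈ [14/387, 2/9)
j=8 picked index 8: u0 ∈ [-29/387, 1/9)
intersection: [38/387, 1/9)

38/387 1/9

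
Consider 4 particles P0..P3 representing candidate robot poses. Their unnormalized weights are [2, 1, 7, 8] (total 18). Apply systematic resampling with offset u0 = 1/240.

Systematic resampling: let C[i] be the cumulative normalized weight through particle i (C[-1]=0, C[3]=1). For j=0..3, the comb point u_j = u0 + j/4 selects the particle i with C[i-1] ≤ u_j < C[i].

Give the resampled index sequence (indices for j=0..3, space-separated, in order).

C = [1/9, 1/6, 5/9, 1]
j=0: u_0=1/240 ∈ [0, 1/9) → index 0
j=1: u_1=61/240 ∈ [1/6, 5/9) → index 2
j=2: u_2=121/240 ∈ [1/6, 5/9) → index 2
j=3: u_3=181/240 ∈ [5/9, 1) → index 3

0 2 2 3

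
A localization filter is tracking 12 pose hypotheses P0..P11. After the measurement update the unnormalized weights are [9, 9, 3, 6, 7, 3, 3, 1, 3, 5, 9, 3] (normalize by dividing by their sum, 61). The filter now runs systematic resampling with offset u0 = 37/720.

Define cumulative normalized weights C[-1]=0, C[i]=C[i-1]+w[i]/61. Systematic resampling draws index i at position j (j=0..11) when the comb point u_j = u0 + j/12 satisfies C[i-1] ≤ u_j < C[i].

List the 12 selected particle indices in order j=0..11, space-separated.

0 0 1 2 3 4 4 6 8 9 10 11

C = [9/61, 18/61, 21/61, 27/61, 34/61, 37/61, 40/61, 41/61, 44/61, 49/61, 58/61, 1]
j=0: u_0=37/720 ∈ [0, 9/61) → index 0
j=1: u_1=97/720 ∈ [0, 9/61) → index 0
j=2: u_2=157/720 ∈ [9/61, 18/61) → index 1
j=3: u_3=217/720 ∈ [18/61, 21/61) → index 2
j=4: u_4=277/720 ∈ [21/61, 27/61) → index 3
j=5: u_5=337/720 ∈ [27/61, 34/61) → index 4
j=6: u_6=397/720 ∈ [27/61, 34/61) → index 4
j=7: u_7=457/720 ∈ [37/61, 40/61) → index 6
j=8: u_8=517/720 ∈ [41/61, 44/61) → index 8
j=9: u_9=577/720 ∈ [44/61, 49/61) → index 9
j=10: u_10=637/720 ∈ [49/61, 58/61) → index 10
j=11: u_11=697/720 ∈ [58/61, 1) → index 11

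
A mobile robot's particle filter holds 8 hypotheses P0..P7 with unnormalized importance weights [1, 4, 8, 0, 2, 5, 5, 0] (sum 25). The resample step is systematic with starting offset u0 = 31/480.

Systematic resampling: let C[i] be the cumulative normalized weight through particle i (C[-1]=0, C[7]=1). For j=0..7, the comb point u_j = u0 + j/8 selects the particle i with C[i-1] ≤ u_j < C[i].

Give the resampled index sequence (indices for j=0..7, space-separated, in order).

C = [1/25, 1/5, 13/25, 13/25, 3/5, 4/5, 1, 1]
j=0: u_0=31/480 ∈ [1/25, 1/5) → index 1
j=1: u_1=91/480 ∈ [1/25, 1/5) → index 1
j=2: u_2=151/480 ∈ [1/5, 13/25) → index 2
j=3: u_3=211/480 ∈ [1/5, 13/25) → index 2
j=4: u_4=271/480 ∈ [13/25, 3/5) → index 4
j=5: u_5=331/480 ∈ [3/5, 4/5) → index 5
j=6: u_6=391/480 ∈ [4/5, 1) → index 6
j=7: u_7=451/480 ∈ [4/5, 1) → index 6

1 1 2 2 4 5 6 6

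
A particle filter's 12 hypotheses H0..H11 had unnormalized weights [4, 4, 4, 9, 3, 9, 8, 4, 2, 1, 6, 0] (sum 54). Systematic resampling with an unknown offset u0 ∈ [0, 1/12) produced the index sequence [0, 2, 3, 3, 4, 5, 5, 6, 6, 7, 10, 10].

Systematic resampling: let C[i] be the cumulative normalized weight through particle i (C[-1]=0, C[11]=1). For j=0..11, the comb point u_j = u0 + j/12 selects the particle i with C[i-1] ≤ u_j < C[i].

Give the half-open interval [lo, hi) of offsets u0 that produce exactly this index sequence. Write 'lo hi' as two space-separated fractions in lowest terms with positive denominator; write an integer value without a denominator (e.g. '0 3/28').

C = [2/27, 4/27, 2/9, 7/18, 4/9, 11/18, 41/54, 5/6, 47/54, 8/9, 1, 1]
j=0 picked index 0: u0 ∈ [0, 2/27)
j=1 picked index 2: u0 ∈ [7/108, 5/36)
j=2 picked index 3: u0 ∈ [1/18, 2/9)
j=3 picked index 3: u0 ∈ [-1/36, 5/36)
j=4 picked index 4: u0 ∈ [1/18, 1/9)
j=5 picked index 5: u0 ∈ [1/36, 7/36)
j=6 picked index 5: u0 ∈ [-1/18, 1/9)
j=7 picked index 6: u0 ∈ [1/36, 19/108)
j=8 picked index 6: u0 ∈ [-1/18, 5/54)
j=9 picked index 7: u0 ∈ [1/108, 1/12)
j=10 picked index 10: u0 ∈ [1/18, 1/6)
j=11 picked index 10: u0 ∈ [-1/36, 1/12)
intersection: [7/108, 2/27)

7/108 2/27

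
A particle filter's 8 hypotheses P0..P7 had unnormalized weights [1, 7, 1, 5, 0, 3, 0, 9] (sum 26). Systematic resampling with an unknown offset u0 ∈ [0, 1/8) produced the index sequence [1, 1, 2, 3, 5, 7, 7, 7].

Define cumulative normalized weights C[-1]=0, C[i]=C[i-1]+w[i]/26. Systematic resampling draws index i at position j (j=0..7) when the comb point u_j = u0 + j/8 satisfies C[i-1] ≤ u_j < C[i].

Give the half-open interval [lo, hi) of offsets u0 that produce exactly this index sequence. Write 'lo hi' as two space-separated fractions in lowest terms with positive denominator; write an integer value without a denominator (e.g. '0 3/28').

3/52 5/52

C = [1/26, 4/13, 9/26, 7/13, 7/13, 17/26, 17/26, 1]
j=0 picked index 1: u0 ∈ [1/26, 4/13)
j=1 picked index 1: u0 ∈ [-9/104, 19/104)
j=2 picked index 2: u0 ∈ [3/52, 5/52)
j=3 picked index 3: u0 ∈ [-3/104, 17/104)
j=4 picked index 5: u0 ∈ [1/26, 2/13)
j=5 picked index 7: u0 ∈ [3/104, 3/8)
j=6 picked index 7: u0 ∈ [-5/52, 1/4)
j=7 picked index 7: u0 ∈ [-23/104, 1/8)
intersection: [3/52, 5/52)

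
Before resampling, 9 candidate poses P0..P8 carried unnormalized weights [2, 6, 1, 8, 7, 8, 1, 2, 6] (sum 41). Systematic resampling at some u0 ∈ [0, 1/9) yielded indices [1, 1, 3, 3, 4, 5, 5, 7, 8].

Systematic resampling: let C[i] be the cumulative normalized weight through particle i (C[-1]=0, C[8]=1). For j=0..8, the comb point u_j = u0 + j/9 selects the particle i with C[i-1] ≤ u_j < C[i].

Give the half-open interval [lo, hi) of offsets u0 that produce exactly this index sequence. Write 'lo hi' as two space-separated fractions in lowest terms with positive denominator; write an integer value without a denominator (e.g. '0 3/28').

C = [2/41, 8/41, 9/41, 17/41, 24/41, 32/41, 33/41, 35/41, 1]
j=0 picked index 1: u0 ∈ [2/41, 8/41)
j=1 picked index 1: u0 ∈ [-23/369, 31/369)
j=2 picked index 3: u0 ∈ [-1/369, 71/369)
j=3 picked index 3: u0 ∈ [-14/123, 10/123)
j=4 picked index 4: u0 ∈ [-11/369, 52/369)
j=5 picked index 5: u0 ∈ [11/369, 83/369)
j=6 picked index 5: u0 ∈ [-10/123, 14/123)
j=7 picked index 7: u0 ∈ [10/369, 28/369)
j=8 picked index 8: u0 ∈ [-13/369, 1/9)
intersection: [2/41, 28/369)

2/41 28/369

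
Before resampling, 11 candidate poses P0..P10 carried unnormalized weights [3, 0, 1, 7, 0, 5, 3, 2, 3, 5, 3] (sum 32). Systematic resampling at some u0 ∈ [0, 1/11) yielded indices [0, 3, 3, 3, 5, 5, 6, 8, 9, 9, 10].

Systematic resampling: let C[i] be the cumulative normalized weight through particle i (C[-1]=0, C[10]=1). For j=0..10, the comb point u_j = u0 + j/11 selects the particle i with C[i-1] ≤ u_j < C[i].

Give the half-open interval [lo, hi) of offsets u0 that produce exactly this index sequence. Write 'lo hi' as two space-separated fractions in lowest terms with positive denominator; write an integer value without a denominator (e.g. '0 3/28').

3/88 1/22

C = [3/32, 3/32, 1/8, 11/32, 11/32, 1/2, 19/32, 21/32, 3/4, 29/32, 1]
j=0 picked index 0: u0 ∈ [0, 3/32)
j=1 picked index 3: u0 ∈ [3/88, 89/352)
j=2 picked index 3: u0 ∈ [-5/88, 57/352)
j=3 picked index 3: u0 ∈ [-13/88, 25/352)
j=4 picked index 5: u0 ∈ [-7/352, 3/22)
j=5 picked index 5: u0 ∈ [-39/352, 1/22)
j=6 picked index 6: u0 ∈ [-1/22, 17/352)
j=7 picked index 8: u0 ∈ [7/352, 5/44)
j=8 picked index 9: u0 ∈ [1/44, 63/352)
j=9 picked index 9: u0 ∈ [-3/44, 31/352)
j=10 picked index 10: u0 ∈ [-1/352, 1/11)
intersection: [3/88, 1/22)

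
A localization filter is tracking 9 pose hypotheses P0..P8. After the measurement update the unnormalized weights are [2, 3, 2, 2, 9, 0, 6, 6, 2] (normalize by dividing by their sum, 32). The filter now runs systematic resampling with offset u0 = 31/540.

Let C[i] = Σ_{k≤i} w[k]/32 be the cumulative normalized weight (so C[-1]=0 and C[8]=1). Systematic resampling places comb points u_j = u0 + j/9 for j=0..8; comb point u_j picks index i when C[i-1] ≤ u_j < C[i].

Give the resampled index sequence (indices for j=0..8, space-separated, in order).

C = [1/16, 5/32, 7/32, 9/32, 9/16, 9/16, 3/4, 15/16, 1]
j=0: u_0=31/540 ∈ [0, 1/16) → index 0
j=1: u_1=91/540 ∈ [5/32, 7/32) → index 2
j=2: u_2=151/540 ∈ [7/32, 9/32) → index 3
j=3: u_3=211/540 ∈ [9/32, 9/16) → index 4
j=4: u_4=271/540 ∈ [9/32, 9/16) → index 4
j=5: u_5=331/540 ∈ [9/16, 3/4) → index 6
j=6: u_6=391/540 ∈ [9/16, 3/4) → index 6
j=7: u_7=451/540 ∈ [3/4, 15/16) → index 7
j=8: u_8=511/540 ∈ [15/16, 1) → index 8

0 2 3 4 4 6 6 7 8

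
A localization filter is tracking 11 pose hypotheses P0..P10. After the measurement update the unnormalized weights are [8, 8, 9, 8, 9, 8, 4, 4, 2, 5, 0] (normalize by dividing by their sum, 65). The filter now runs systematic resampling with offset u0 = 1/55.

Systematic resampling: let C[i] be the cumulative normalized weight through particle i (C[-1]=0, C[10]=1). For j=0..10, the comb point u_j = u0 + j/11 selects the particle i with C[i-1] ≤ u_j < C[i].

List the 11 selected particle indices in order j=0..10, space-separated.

0 0 1 2 2 3 4 5 5 7 9

C = [8/65, 16/65, 5/13, 33/65, 42/65, 10/13, 54/65, 58/65, 12/13, 1, 1]
j=0: u_0=1/55 ∈ [0, 8/65) → index 0
j=1: u_1=6/55 ∈ [0, 8/65) → index 0
j=2: u_2=1/5 ∈ [8/65, 16/65) → index 1
j=3: u_3=16/55 ∈ [16/65, 5/13) → index 2
j=4: u_4=21/55 ∈ [16/65, 5/13) → index 2
j=5: u_5=26/55 ∈ [5/13, 33/65) → index 3
j=6: u_6=31/55 ∈ [33/65, 42/65) → index 4
j=7: u_7=36/55 ∈ [42/65, 10/13) → index 5
j=8: u_8=41/55 ∈ [42/65, 10/13) → index 5
j=9: u_9=46/55 ∈ [54/65, 58/65) → index 7
j=10: u_10=51/55 ∈ [12/13, 1) → index 9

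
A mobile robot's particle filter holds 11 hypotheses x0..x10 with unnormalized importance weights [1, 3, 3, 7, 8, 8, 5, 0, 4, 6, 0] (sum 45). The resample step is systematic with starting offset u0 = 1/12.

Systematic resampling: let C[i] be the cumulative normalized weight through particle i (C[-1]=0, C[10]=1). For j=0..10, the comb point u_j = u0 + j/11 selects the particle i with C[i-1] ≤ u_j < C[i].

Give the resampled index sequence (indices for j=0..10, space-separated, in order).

C = [1/45, 4/45, 7/45, 14/45, 22/45, 2/3, 7/9, 7/9, 13/15, 1, 1]
j=0: u_0=1/12 ∈ [1/45, 4/45) → index 1
j=1: u_1=23/132 ∈ [7/45, 14/45) → index 3
j=2: u_2=35/132 ∈ [7/45, 14/45) → index 3
j=3: u_3=47/132 ∈ [14/45, 22/45) → index 4
j=4: u_4=59/132 ∈ [14/45, 22/45) → index 4
j=5: u_5=71/132 ∈ [22/45, 2/3) → index 5
j=6: u_6=83/132 ∈ [22/45, 2/3) → index 5
j=7: u_7=95/132 ∈ [2/3, 7/9) → index 6
j=8: u_8=107/132 ∈ [7/9, 13/15) → index 8
j=9: u_9=119/132 ∈ [13/15, 1) → index 9
j=10: u_10=131/132 ∈ [13/15, 1) → index 9

1 3 3 4 4 5 5 6 8 9 9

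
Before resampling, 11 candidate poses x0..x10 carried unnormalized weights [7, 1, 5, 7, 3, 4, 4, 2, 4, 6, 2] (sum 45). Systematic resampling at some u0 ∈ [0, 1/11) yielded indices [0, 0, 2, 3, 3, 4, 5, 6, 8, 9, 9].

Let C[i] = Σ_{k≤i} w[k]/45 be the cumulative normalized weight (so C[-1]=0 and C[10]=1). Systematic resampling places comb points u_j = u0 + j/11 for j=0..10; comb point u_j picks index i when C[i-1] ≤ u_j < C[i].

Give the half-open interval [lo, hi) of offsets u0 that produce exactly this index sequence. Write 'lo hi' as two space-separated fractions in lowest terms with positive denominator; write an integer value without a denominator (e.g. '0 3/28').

8/495 23/495

C = [7/45, 8/45, 13/45, 4/9, 23/45, 3/5, 31/45, 11/15, 37/45, 43/45, 1]
j=0 picked index 0: u0 ∈ [0, 7/45)
j=1 picked index 0: u0 ∈ [-1/11, 32/495)
j=2 picked index 2: u0 ∈ [-2/495, 53/495)
j=3 picked index 3: u0 ∈ [8/495, 17/99)
j=4 picked index 3: u0 ∈ [-37/495, 8/99)
j=5 picked index 4: u0 ∈ [-1/99, 28/495)
j=6 picked index 5: u0 ∈ [-17/495, 3/55)
j=7 picked index 6: u0 ∈ [-2/55, 26/495)
j=8 picked index 8: u0 ∈ [1/165, 47/495)
j=9 picked index 9: u0 ∈ [2/495, 68/495)
j=10 picked index 9: u0 ∈ [-43/495, 23/495)
intersection: [8/495, 23/495)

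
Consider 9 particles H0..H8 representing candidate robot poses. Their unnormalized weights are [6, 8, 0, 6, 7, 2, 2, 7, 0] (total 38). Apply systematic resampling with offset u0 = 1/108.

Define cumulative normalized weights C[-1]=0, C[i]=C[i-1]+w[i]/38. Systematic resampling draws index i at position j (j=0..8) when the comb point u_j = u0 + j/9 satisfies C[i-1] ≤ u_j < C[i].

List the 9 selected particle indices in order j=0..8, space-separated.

C = [3/19, 7/19, 7/19, 10/19, 27/38, 29/38, 31/38, 1, 1]
j=0: u_0=1/108 ∈ [0, 3/19) → index 0
j=1: u_1=13/108 ∈ [0, 3/19) → index 0
j=2: u_2=25/108 ∈ [3/19, 7/19) → index 1
j=3: u_3=37/108 ∈ [3/19, 7/19) → index 1
j=4: u_4=49/108 ∈ [7/19, 10/19) → index 3
j=5: u_5=61/108 ∈ [10/19, 27/38) → index 4
j=6: u_6=73/108 ∈ [10/19, 27/38) → index 4
j=7: u_7=85/108 ∈ [29/38, 31/38) → index 6
j=8: u_8=97/108 ∈ [31/38, 1) → index 7

0 0 1 1 3 4 4 6 7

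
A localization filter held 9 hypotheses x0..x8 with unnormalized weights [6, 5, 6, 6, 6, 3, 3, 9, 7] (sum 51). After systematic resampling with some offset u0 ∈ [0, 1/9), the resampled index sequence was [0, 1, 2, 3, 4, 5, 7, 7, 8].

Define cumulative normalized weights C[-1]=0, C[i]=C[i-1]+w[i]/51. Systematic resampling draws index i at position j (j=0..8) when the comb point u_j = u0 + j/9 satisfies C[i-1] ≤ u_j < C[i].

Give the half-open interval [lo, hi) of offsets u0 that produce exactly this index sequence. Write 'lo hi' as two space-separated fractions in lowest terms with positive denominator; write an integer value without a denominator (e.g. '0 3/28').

1/51 11/153

C = [2/17, 11/51, 1/3, 23/51, 29/51, 32/51, 35/51, 44/51, 1]
j=0 picked index 0: u0 ∈ [0, 2/17)
j=1 picked index 1: u0 ∈ [1/153, 16/153)
j=2 picked index 2: u0 ∈ [-1/153, 1/9)
j=3 picked index 3: u0 ∈ [0, 2/17)
j=4 picked index 4: u0 ∈ [1/153, 19/153)
j=5 picked index 5: u0 ∈ [2/153, 11/153)
j=6 picked index 7: u0 ∈ [1/51, 10/51)
j=7 picked index 7: u0 ∈ [-14/153, 13/153)
j=8 picked index 8: u0 ∈ [-4/153, 1/9)
intersection: [1/51, 11/153)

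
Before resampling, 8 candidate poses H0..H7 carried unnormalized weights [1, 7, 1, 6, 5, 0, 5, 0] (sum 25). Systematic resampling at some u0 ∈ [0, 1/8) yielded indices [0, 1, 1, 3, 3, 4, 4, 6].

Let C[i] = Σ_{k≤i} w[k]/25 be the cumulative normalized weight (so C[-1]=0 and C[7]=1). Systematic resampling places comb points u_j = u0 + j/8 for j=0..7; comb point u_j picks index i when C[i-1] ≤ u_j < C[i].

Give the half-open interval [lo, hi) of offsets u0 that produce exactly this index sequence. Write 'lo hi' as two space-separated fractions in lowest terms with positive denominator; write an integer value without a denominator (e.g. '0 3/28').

0 1/25

C = [1/25, 8/25, 9/25, 3/5, 4/5, 4/5, 1, 1]
j=0 picked index 0: u0 ∈ [0, 1/25)
j=1 picked index 1: u0 ∈ [-17/200, 39/200)
j=2 picked index 1: u0 ∈ [-21/100, 7/100)
j=3 picked index 3: u0 ∈ [-3/200, 9/40)
j=4 picked index 3: u0 ∈ [-7/50, 1/10)
j=5 picked index 4: u0 ∈ [-1/40, 7/40)
j=6 picked index 4: u0 ∈ [-3/20, 1/20)
j=7 picked index 6: u0 ∈ [-3/40, 1/8)
intersection: [0, 1/25)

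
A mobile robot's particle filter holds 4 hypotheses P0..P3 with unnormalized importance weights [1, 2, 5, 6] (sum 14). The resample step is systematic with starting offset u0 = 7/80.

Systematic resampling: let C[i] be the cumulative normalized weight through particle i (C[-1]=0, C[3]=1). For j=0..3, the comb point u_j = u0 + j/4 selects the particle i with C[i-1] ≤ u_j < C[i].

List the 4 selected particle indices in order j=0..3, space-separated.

C = [1/14, 3/14, 4/7, 1]
j=0: u_0=7/80 ∈ [1/14, 3/14) → index 1
j=1: u_1=27/80 ∈ [3/14, 4/7) → index 2
j=2: u_2=47/80 ∈ [4/7, 1) → index 3
j=3: u_3=67/80 ∈ [4/7, 1) → index 3

1 2 3 3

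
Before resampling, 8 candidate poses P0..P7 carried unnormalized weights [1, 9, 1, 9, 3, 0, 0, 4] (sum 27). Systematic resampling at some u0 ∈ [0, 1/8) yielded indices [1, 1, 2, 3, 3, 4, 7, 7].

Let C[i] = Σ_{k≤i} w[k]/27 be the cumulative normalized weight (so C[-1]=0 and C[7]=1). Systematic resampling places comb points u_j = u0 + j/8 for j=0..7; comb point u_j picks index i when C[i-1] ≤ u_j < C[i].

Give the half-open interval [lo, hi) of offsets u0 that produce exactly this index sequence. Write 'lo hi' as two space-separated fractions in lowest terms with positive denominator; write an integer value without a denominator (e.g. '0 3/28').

13/108 1/8

C = [1/27, 10/27, 11/27, 20/27, 23/27, 23/27, 23/27, 1]
j=0 picked index 1: u0 ∈ [1/27, 10/27)
j=1 picked index 1: u0 ∈ [-19/216, 53/216)
j=2 picked index 2: u0 ∈ [13/108, 17/108)
j=3 picked index 3: u0 ∈ [7/216, 79/216)
j=4 picked index 3: u0 ∈ [-5/54, 13/54)
j=5 picked index 4: u0 ∈ [25/216, 49/216)
j=6 picked index 7: u0 ∈ [11/108, 1/4)
j=7 picked index 7: u0 ∈ [-5/216, 1/8)
intersection: [13/108, 1/8)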